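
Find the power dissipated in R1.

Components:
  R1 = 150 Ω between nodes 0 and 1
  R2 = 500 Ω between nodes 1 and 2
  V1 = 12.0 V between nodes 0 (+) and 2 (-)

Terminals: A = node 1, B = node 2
Nodal analysis, taking node 2 as the 0 V reference.
Source V1 fixes V_0 = 12 V.
KCL at each unknown node (sum of currents leaving = 0; resistances in Ω):
  Node 1: (V_1 - 12)/150 + (V_1 - 0)/500 = 0
Collecting terms: 0.008667 × V_1 = 0.08  =>  V_1 = 9.231 V
I_R1 = (V_0 - V_1)/R1 = (12 - 9.231)/150 = 0.01846 A
P_R1 = I_R1² × R1 = (0.01846)² × 150 = 0.05112 W

Final answer: 0.05112 W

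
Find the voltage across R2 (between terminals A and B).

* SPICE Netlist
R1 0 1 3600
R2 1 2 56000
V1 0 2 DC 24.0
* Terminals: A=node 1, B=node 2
R1 and R2 are in series across V1 (node 0 → node 1 → node 2), and the output A–B is taken across R2, so this is a voltage divider.
Series current: I = V1/(R1 + R2) = 24/(3600 + 56000) = 24/59600 = 0.0004027 A
V_R2 = I × R2 = V1 × R2/(R1 + R2) = 24 × 56000/59600 = 22.55 V

Final answer: 22.55 V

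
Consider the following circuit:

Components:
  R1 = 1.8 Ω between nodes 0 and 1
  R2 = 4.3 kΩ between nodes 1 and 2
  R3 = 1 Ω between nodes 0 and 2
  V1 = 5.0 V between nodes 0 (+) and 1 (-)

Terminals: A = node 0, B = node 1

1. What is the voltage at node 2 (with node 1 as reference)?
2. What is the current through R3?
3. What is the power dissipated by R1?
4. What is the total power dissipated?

Nodal analysis, taking node 1 as the 0 V reference.
Source V1 fixes V_0 = 5 V.
KCL at each unknown node (sum of currents leaving = 0; resistances in Ω):
  Node 2: (V_2 - 0)/4300 + (V_2 - 5)/1 = 0
Collecting terms: 1 × V_2 = 5  =>  V_2 = 4.999 V
Part 1:
  Read off the nodal solution: V_2 = 4.999 V
Part 2:
  I_R3 = (V_0 - V_2)/R3 = (5 - 4.999)/1 = 0.001163 A
  Magnitude: I_R3 = 0.001163 A
Part 3:
  I_R1 = (V_0 - V_1)/R1 = (5 - 0)/1.8 = 2.778 A
  P_R1 = I_R1² × R1 = (2.778)² × 1.8 = 13.89 W
Part 4:
  Power in each resistor, P = (ΔV)²/R:
    P_R1 = (5 - 0)²/1.8 = 13.89 W
    P_R2 = (0 - 4.999)²/4300 = 0.005811 W
    P_R3 = (5 - 4.999)²/1 = 0.000001351 W
  P_total = P_R1 + P_R2 + P_R3 = 13.89 W

Final answers:
1. V_2 = 4.999 V
2. I_R3 = 0.001163 A
3. P_R1 = 13.89 W
4. P_total = 13.89 W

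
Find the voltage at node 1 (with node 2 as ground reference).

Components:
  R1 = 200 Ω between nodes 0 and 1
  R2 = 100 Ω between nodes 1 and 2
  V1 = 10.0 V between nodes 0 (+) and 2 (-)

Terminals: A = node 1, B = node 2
Nodal analysis, taking node 2 as the 0 V reference.
Source V1 fixes V_0 = 10 V.
KCL at each unknown node (sum of currents leaving = 0; resistances in Ω):
  Node 1: (V_1 - 10)/200 + (V_1 - 0)/100 = 0
Collecting terms: 0.015 × V_1 = 0.05  =>  V_1 = 3.333 V
The requested potential is V_1 = 3.333 V.

Final answer: V_1 = 3.333 V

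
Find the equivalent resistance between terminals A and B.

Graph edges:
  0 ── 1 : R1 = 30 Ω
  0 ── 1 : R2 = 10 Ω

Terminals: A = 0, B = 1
Reduce the network between node 0 (A) and node 1 (B) by series/parallel combination:
  Rp1 = R1 ‖ R2 (parallel, both between nodes 0 and 1) = 1/(1/30 + 1/10) = 7.5 Ω
R_eq = 7.5 Ω

Final answer: 7.5 Ω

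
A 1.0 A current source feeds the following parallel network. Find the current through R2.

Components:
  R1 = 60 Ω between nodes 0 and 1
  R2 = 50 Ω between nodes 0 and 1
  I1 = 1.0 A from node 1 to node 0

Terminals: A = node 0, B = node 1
All resistors sit directly between nodes 0 and 1, so they are in parallel and share one voltage V; the full source current 1 A splits among them.
1/R_par = 1/60 + 1/50 = 0.03667 S  =>  R_par = 27.27 Ω
V = I × R_par = 1 × 27.27 = 27.27 V
I_R2 = V/R2 = 27.27/50 = 0.5455 A

Final answer: 0.5455 A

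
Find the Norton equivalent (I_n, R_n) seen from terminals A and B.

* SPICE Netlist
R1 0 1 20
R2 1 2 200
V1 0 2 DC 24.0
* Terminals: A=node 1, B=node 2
Find the Thévenin equivalent first; then I_n = V_th/R_th and R_n = R_th.
Step 1 — V_th is the open-circuit voltage V_A - V_B (nothing connected across the terminals).
Nodal analysis, taking node 2 as the 0 V reference.
Source V1 fixes V_0 = 24 V.
KCL at each unknown node (sum of currents leaving = 0; resistances in Ω):
  Node 1: (V_1 - 24)/20 + (V_1 - 0)/200 = 0
Collecting terms: 0.055 × V_1 = 1.2  =>  V_1 = 21.82 V
V_th = V_1 - V_2 = 21.82 - 0 = 21.82 V
Step 2 — R_th: zero the source — replace V1 by a short circuit (node 2 merges into node 0) — and find the resistance seen between A (node 1) and B (node 0).
Reduce the network between node 1 (A) and node 0 (B) by series/parallel combination:
  Rp1 = R1 ‖ R2 (parallel, both between nodes 0 and 1) = 1/(1/20 + 1/200) = 18.18 Ω
R_th = 18.18 Ω
I_n = V_th/R_th = 21.82/18.18 = 1.2 A, and R_n = R_th = 18.18 Ω

Final answer: I_n = 1.2 A, R_n = 18.18 Ω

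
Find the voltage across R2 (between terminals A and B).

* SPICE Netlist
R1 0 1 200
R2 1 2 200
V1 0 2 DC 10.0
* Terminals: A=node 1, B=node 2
R1 and R2 are in series across V1 (node 0 → node 1 → node 2), and the output A–B is taken across R2, so this is a voltage divider.
Series current: I = V1/(R1 + R2) = 10/(200 + 200) = 10/400 = 0.025 A
V_R2 = I × R2 = V1 × R2/(R1 + R2) = 10 × 200/400 = 5 V

Final answer: 5 V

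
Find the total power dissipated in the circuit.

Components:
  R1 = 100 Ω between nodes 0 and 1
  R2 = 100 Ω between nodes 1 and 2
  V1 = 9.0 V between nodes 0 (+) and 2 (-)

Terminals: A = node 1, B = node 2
Nodal analysis, taking node 2 as the 0 V reference.
Source V1 fixes V_0 = 9 V.
KCL at each unknown node (sum of currents leaving = 0; resistances in Ω):
  Node 1: (V_1 - 9)/100 + (V_1 - 0)/100 = 0
Collecting terms: 0.02 × V_1 = 0.09  =>  V_1 = 4.5 V
Power in each resistor, P = (ΔV)²/R:
  P_R1 = (9 - 4.5)²/100 = 0.2025 W
  P_R2 = (4.5 - 0)²/100 = 0.2025 W
P_total = P_R1 + P_R2 = 0.405 W

Final answer: 0.405 W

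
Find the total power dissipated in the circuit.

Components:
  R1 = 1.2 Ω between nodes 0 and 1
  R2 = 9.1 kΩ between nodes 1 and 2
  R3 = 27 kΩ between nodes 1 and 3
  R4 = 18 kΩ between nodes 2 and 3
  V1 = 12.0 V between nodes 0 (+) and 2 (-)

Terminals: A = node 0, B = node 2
Nodal analysis, taking node 2 as the 0 V reference.
Source V1 fixes V_0 = 12 V.
KCL at each unknown node (sum of currents leaving = 0; resistances in Ω):
  Node 1: (V_1 - 12)/1.2 + (V_1 - 0)/9100 + (V_1 - V_3)/27000 = 0
  Node 3: (V_3 - V_1)/27000 + (V_3 - 0)/18000 = 0
Collecting terms (coefficients in siemens):
  0.8335·V_1 - 0.00003704·V_3 = 10
  0.00009259·V_3 - 0.00003704·V_1 = 0
Determinant D = (0.8335)(0.00009259) - (-0.00003704)(-0.00003704) = 0.00007717
V_1 = [(10)(0.00009259) - (-0.00003704)(0)]/D = 12 V
V_3 = [(0.8335)(0) - (10)(-0.00003704)]/D = 4.799 V
Power in each resistor, P = (ΔV)²/R:
  P_R1 = (12 - 12)²/1.2 = 0.000003015 W
  P_R2 = (12 - 0)²/9100 = 0.01582 W
  P_R3 = (12 - 4.799)²/27000 = 0.001919 W
  P_R4 = (0 - 4.799)²/18000 = 0.00128 W
P_total = P_R1 + P_R2 + P_R3 + P_R4 = 0.01902 W

Final answer: 0.01902 W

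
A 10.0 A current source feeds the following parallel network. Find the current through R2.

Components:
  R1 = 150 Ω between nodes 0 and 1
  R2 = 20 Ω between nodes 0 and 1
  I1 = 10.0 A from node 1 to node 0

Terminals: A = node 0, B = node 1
All resistors sit directly between nodes 0 and 1, so they are in parallel and share one voltage V; the full source current 10 A splits among them.
1/R_par = 1/150 + 1/20 = 0.05667 S  =>  R_par = 17.65 Ω
V = I × R_par = 10 × 17.65 = 176.5 V
I_R2 = V/R2 = 176.5/20 = 8.824 A

Final answer: 8.824 A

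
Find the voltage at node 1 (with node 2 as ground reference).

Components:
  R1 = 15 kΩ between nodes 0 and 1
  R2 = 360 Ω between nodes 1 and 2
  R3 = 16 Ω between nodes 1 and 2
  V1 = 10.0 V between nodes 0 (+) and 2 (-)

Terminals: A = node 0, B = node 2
Nodal analysis, taking node 2 as the 0 V reference.
Source V1 fixes V_0 = 10 V.
KCL at each unknown node (sum of currents leaving = 0; resistances in Ω):
  Node 1: (V_1 - 10)/15000 + (V_1 - 0)/360 + (V_1 - 0)/16 = 0
Collecting terms: 0.06534 × V_1 = 0.0006667  =>  V_1 = 0.0102 V
The requested potential is V_1 = 0.0102 V.

Final answer: V_1 = 0.0102 V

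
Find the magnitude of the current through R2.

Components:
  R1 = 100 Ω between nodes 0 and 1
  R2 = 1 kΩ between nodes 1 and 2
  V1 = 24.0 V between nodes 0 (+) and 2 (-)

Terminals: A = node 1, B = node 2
Nodal analysis, taking node 2 as the 0 V reference.
Source V1 fixes V_0 = 24 V.
KCL at each unknown node (sum of currents leaving = 0; resistances in Ω):
  Node 1: (V_1 - 24)/100 + (V_1 - 0)/1000 = 0
Collecting terms: 0.011 × V_1 = 0.24  =>  V_1 = 21.82 V
I_R2 = (V_1 - V_2)/R2 = (21.82 - 0)/1000 = 0.02182 A
|I_R2| = 0.02182 A

Final answer: |I_R2| = 0.02182 A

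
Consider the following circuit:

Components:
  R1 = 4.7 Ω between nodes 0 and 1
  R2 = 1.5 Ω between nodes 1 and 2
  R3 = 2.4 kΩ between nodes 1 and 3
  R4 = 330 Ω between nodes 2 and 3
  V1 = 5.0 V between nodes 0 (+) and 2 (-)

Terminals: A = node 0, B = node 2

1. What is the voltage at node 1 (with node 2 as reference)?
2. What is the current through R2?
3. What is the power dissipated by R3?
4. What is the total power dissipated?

Nodal analysis, taking node 2 as the 0 V reference.
Source V1 fixes V_0 = 5 V.
KCL at each unknown node (sum of currents leaving = 0; resistances in Ω):
  Node 1: (V_1 - 5)/4.7 + (V_1 - 0)/1.5 + (V_1 - V_3)/2400 = 0
  Node 3: (V_3 - V_1)/2400 + (V_3 - 0)/330 = 0
Collecting terms (coefficients in siemens):
  0.8798·V_1 - 0.0004167·V_3 = 1.064
  0.003447·V_3 - 0.0004167·V_1 = 0
Determinant D = (0.8798)(0.003447) - (-0.0004167)(-0.0004167) = 0.003033
V_1 = [(1.064)(0.003447) - (-0.0004167)(0)]/D = 1.209 V
V_3 = [(0.8798)(0) - (1.064)(-0.0004167)]/D = 0.1462 V
Part 1:
  Read off the nodal solution: V_1 = 1.209 V
Part 2:
  I_R2 = (V_1 - V_2)/R2 = (1.209 - 0)/1.5 = 0.8061 A
  Magnitude: I_R2 = 0.8061 A
Part 3:
  I_R3 = (V_1 - V_3)/R3 = (1.209 - 0.1462)/2400 = 0.0004429 A
  P_R3 = I_R3² × R3 = (0.0004429)² × 2400 = 0.0004708 W
Part 4:
  Power in each resistor, P = (ΔV)²/R:
    P_R1 = (5 - 1.209)²/4.7 = 3.058 W
    P_R2 = (1.209 - 0)²/1.5 = 0.9747 W
    P_R3 = (1.209 - 0.1462)²/2400 = 0.0004708 W
    P_R4 = (0 - 0.1462)²/330 = 0.00006474 W
  P_total = P_R1 + P_R2 + P_R3 + P_R4 = 4.033 W

Final answers:
1. V_1 = 1.209 V
2. I_R2 = 0.8061 A
3. P_R3 = 0.0004708 W
4. P_total = 4.033 W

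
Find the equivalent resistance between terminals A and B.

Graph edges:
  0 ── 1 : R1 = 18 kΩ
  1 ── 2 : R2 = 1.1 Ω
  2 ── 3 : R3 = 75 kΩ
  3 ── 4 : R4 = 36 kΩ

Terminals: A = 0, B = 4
Reduce the network between node 0 (A) and node 4 (B) by series/parallel combination:
  Rs1 = R1 + R2 (series, joined only at node 1) = 18000 + 1.1 = 18000 Ω
  Rs2 = R3 + Rs1 (series, joined only at node 2) = 75000 + 18000 = 93000 Ω
  Rs3 = R4 + Rs2 (series, joined only at node 3) = 36000 + 93000 = 129000 Ω
R_eq = 129 kΩ

Final answer: 129 kΩ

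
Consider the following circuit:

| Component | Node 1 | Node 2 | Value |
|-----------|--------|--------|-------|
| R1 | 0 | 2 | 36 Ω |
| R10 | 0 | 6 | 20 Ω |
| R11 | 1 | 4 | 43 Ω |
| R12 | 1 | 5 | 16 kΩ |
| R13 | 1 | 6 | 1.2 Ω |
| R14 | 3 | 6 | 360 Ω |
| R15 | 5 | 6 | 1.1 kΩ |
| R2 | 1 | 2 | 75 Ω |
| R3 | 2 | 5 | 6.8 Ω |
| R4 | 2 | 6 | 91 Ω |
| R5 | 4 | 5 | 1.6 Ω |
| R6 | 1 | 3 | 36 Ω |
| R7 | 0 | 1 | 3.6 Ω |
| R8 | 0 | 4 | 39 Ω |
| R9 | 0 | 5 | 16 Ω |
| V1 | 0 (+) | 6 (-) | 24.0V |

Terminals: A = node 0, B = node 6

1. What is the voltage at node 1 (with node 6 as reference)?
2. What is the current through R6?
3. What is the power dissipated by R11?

Nodal analysis, taking node 6 as the 0 V reference.
Source V1 fixes V_0 = 24 V.
KCL at each unknown node (sum of currents leaving = 0; resistances in Ω):
  Node 1: (V_1 - V_2)/75 + (V_1 - V_3)/36 + (V_1 - 24)/3.6 + (V_1 - V_4)/43 + (V_1 - V_5)/16000 + (V_1 - 0)/1.2 = 0
  Node 2: (V_2 - 24)/36 + (V_2 - V_1)/75 + (V_2 - V_5)/6.8 + (V_2 - 0)/91 = 0
  Node 3: (V_3 - V_1)/36 + (V_3 - 0)/360 = 0
  Node 4: (V_4 - V_5)/1.6 + (V_4 - 24)/39 + (V_4 - V_1)/43 = 0
  Node 5: (V_5 - V_2)/6.8 + (V_5 - V_4)/1.6 + (V_5 - 24)/16 + (V_5 - V_1)/16000 + (V_5 - 0)/1100 = 0
Collecting terms (coefficients in siemens):
  1.176·V_1 - 0.01333·V_2 - 0.02778·V_3 - 0.02326·V_4 - 0.0000625·V_5 = 6.667
  0.1992·V_2 - 0.01333·V_1 - 0.1471·V_5 = 0.6667
  0.03056·V_3 - 0.02778·V_1 = 0
  0.6739·V_4 - 0.02326·V_1 - 0.625·V_5 = 0.6154
  0.8355·V_5 - 0.0000625·V_1 - 0.1471·V_2 - 0.625·V_4 = 1.5
Solving these 5 simultaneous equations (Gaussian elimination) gives:
  V_1 = 6.376 V, V_2 = 17.63 V, V_3 = 5.796 V, V_4 = 18.54 V
  V_5 = 18.76 V
Part 1:
  Read off the nodal solution: V_1 = 6.376 V
Part 2:
  I_R6 = (V_1 - V_3)/R6 = (6.376 - 5.796)/36 = 0.0161 A
  Magnitude: I_R6 = 0.0161 A
Part 3:
  I_R11 = (V_1 - V_4)/R11 = (6.376 - 18.54)/43 = -0.2828 A
  P_R11 = I_R11² × R11 = (-0.2828)² × 43 = 3.438 W

Final answers:
1. V_1 = 6.376 V
2. I_R6 = 0.0161 A
3. P_R11 = 3.438 W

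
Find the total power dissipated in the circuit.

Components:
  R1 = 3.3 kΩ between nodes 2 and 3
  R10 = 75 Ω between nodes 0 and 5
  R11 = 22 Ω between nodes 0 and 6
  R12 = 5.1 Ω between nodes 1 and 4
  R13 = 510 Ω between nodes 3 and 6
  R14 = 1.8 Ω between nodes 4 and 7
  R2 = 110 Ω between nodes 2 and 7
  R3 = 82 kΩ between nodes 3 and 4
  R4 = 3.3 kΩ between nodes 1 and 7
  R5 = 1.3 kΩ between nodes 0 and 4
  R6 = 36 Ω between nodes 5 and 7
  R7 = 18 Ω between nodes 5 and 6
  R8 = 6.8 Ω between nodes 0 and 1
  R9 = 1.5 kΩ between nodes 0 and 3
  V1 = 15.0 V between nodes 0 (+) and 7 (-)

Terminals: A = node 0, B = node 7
Nodal analysis, taking node 7 as the 0 V reference.
Source V1 fixes V_0 = 15 V.
KCL at each unknown node (sum of currents leaving = 0; resistances in Ω):
  Node 1: (V_1 - 0)/3300 + (V_1 - 15)/6.8 + (V_1 - V_4)/5.1 = 0
  Node 2: (V_2 - V_3)/3300 + (V_2 - 0)/110 = 0
  Node 3: (V_3 - V_2)/3300 + (V_3 - V_4)/82000 + (V_3 - 15)/1500 + (V_3 - V_6)/510 = 0
  Node 4: (V_4 - V_3)/82000 + (V_4 - 15)/1300 + (V_4 - V_1)/5.1 + (V_4 - 0)/1.8 = 0
  Node 5: (V_5 - 0)/36 + (V_5 - V_6)/18 + (V_5 - 15)/75 = 0
  Node 6: (V_6 - V_5)/18 + (V_6 - 15)/22 + (V_6 - V_3)/510 = 0
Collecting terms (coefficients in siemens):
  0.3434·V_1 - 0.1961·V_4 = 2.206
  0.009394·V_2 - 0.000303·V_3 = 0
  0.002943·V_3 - 0.000303·V_2 - 0.0000122·V_4 - 0.001961·V_6 = 0.01
  0.7524·V_4 - 0.1961·V_1 - 0.0000122·V_3 = 0.01154
  0.09667·V_5 - 0.05556·V_6 = 0.2
  0.103·V_6 - 0.001961·V_3 - 0.05556·V_5 = 0.6818
Solving these 6 simultaneous equations (Gaussian elimination) gives:
  V_1 = 7.556 V, V_2 = 0.3587 V, V_3 = 11.12 V, V_4 = 1.985 V
  V_5 = 8.691 V, V_6 = 11.52 V
Power in each resistor, P = (ΔV)²/R:
  P_R1 = (0.3587 - 11.12)²/3300 = 0.0351 W
  P_R2 = (0.3587 - 0)²/110 = 0.00117 W
  P_R3 = (11.12 - 1.985)²/82000 = 0.001018 W
  P_R4 = (7.556 - 0)²/3300 = 0.0173 W
  P_R5 = (15 - 1.985)²/1300 = 0.1303 W
  P_R6 = (8.691 - 0)²/36 = 2.098 W
  P_R7 = (8.691 - 11.52)²/18 = 0.4453 W
  P_R8 = (15 - 7.556)²/6.8 = 8.149 W
  P_R9 = (15 - 11.12)²/1500 = 0.01003 W
  P_R10 = (15 - 8.691)²/75 = 0.5307 W
  P_R11 = (15 - 11.52)²/22 = 0.5498 W
  P_R12 = (7.556 - 1.985)²/5.1 = 6.086 W
  P_R13 = (11.12 - 11.52)²/510 = 0.0003156 W
  P_R14 = (1.985 - 0)²/1.8 = 2.188 W
P_total = P_R1 + P_R2 + P_R3 + P_R4 + P_R5 + P_R6 + P_R7 + P_R8 + P_R9 + P_R10 + P_R11 + P_R12 + P_R13 + P_R14 = 20.24 W

Final answer: 20.24 W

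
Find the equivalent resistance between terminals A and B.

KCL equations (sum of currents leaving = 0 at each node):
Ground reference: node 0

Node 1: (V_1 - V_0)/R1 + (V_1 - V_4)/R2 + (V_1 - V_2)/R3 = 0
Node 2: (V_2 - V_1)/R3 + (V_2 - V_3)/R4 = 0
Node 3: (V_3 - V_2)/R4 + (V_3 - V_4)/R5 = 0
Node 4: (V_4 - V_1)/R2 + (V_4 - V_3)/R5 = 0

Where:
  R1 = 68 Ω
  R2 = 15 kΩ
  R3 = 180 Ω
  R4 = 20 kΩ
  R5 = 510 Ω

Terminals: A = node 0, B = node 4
Reduce the network between node 0 (A) and node 4 (B) by series/parallel combination:
  Rs1 = R3 + R4 (series, joined only at node 2) = 180 + 20000 = 20180 Ω
  Rs2 = R5 + Rs1 (series, joined only at node 3) = 510 + 20180 = 20690 Ω
  Rp1 = R2 ‖ Rs2 (parallel, both between nodes 1 and 4) = 1/(1/15000 + 1/20690) = 8696 Ω
  Rs3 = R1 + Rp1 (series, joined only at node 1) = 68 + 8696 = 8764 Ω
R_eq = 8.764 kΩ

Final answer: 8.764 kΩ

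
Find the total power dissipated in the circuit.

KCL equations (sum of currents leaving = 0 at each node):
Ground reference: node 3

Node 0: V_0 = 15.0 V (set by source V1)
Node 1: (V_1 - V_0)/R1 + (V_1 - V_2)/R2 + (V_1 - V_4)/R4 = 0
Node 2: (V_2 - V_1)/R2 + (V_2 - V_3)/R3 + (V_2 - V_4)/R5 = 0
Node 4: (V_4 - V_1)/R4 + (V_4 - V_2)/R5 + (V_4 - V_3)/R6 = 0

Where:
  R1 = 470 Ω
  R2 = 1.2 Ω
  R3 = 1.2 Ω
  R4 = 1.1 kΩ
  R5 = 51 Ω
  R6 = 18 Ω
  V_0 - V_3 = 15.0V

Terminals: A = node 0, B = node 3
Nodal analysis, taking node 3 as the 0 V reference.
Source V1 fixes V_0 = 15 V.
KCL at each unknown node (sum of currents leaving = 0; resistances in Ω):
  Node 1: (V_1 - 15)/470 + (V_1 - V_2)/1.2 + (V_1 - V_4)/1100 = 0
  Node 2: (V_2 - V_1)/1.2 + (V_2 - 0)/1.2 + (V_2 - V_4)/51 = 0
  Node 4: (V_4 - V_1)/1100 + (V_4 - V_2)/51 + (V_4 - 0)/18 = 0
Collecting terms (coefficients in siemens):
  0.8364·V_1 - 0.8333·V_2 - 0.0009091·V_4 = 0.03191
  1.686·V_2 - 0.8333·V_1 - 0.01961·V_4 = 0
  0.07607·V_4 - 0.0009091·V_1 - 0.01961·V_2 = 0
Solving these 3 simultaneous equations (Gaussian elimination) gives:
  V_1 = 0.07544 V, V_2 = 0.0374 V, V_4 = 0.01054 V
Power in each resistor, P = (ΔV)²/R:
  P_R1 = (15 - 0.07544)²/470 = 0.4739 W
  P_R2 = (0.07544 - 0.0374)²/1.2 = 0.001206 W
  P_R3 = (0.0374 - 0)²/1.2 = 0.001166 W
  P_R4 = (0.07544 - 0.01054)²/1100 = 0.000003828 W
  P_R5 = (0.0374 - 0.01054)²/51 = 0.00001415 W
  P_R6 = (0 - 0.01054)²/18 = 0.000006174 W
P_total = P_R1 + P_R2 + P_R3 + P_R4 + P_R5 + P_R6 = 0.4763 W

Final answer: 0.4763 W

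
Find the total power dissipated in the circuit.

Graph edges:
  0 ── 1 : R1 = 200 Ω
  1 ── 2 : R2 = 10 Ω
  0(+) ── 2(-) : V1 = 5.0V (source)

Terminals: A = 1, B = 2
Nodal analysis, taking node 2 as the 0 V reference.
Source V1 fixes V_0 = 5 V.
KCL at each unknown node (sum of currents leaving = 0; resistances in Ω):
  Node 1: (V_1 - 5)/200 + (V_1 - 0)/10 = 0
Collecting terms: 0.105 × V_1 = 0.025  =>  V_1 = 0.2381 V
Power in each resistor, P = (ΔV)²/R:
  P_R1 = (5 - 0.2381)²/200 = 0.1134 W
  P_R2 = (0.2381 - 0)²/10 = 0.005669 W
P_total = P_R1 + P_R2 = 0.119 W

Final answer: 0.119 W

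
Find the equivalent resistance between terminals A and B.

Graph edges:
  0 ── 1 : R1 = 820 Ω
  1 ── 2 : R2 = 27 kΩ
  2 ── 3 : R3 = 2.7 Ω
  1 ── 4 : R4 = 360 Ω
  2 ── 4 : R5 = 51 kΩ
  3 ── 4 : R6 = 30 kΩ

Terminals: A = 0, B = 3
The network is not a plain series/parallel combination. Inject a 1 A test current into terminal A (node 0) and return it from terminal B (node 3); then R_eq = V_A / (1 A).
Nodal analysis, taking node 3 as the 0 V reference.
Current source I_test pushes 1 A into node 0 and draws it out of node 3.
KCL at each unknown node (sum of currents leaving = 0; resistances in Ω):
  Node 0: (V_0 - V_1)/820 - 1 = 0
  Node 1: (V_1 - V_0)/820 + (V_1 - V_2)/27000 + (V_1 - V_4)/360 = 0
  Node 2: (V_2 - V_1)/27000 + (V_2 - 0)/2.7 + (V_2 - V_4)/51000 = 0
  Node 4: (V_4 - V_1)/360 + (V_4 - V_2)/51000 + (V_4 - 0)/30000 = 0
Collecting terms (coefficients in siemens):
  0.00122·V_0 - 0.00122·V_1 = 1
  0.004034·V_1 - 0.00122·V_0 - 0.00003704·V_2 - 0.002778·V_4 = 0
  0.3704·V_2 - 0.00003704·V_1 - 0.00001961·V_4 = 0
  0.002831·V_4 - 0.002778·V_1 - 0.00001961·V_2 = 0
Solving these 4 simultaneous equations (Gaussian elimination) gives:
  V_0 = 12060 V, V_1 = 11240 V, V_2 = 1.707 V, V_4 = 11030 V
R_eq = V_0 / 1 A = 12060 Ω = 12.06 kΩ

Final answer: 12.06 kΩ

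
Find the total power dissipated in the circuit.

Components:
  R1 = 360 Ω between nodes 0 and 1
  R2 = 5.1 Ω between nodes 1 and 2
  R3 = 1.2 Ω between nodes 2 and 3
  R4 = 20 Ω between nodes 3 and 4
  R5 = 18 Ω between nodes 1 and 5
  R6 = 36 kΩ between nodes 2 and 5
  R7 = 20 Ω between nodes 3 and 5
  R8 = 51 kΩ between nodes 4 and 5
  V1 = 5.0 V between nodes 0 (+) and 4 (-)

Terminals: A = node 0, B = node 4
Nodal analysis, taking node 4 as the 0 V reference.
Source V1 fixes V_0 = 5 V.
KCL at each unknown node (sum of currents leaving = 0; resistances in Ω):
  Node 1: (V_1 - 5)/360 + (V_1 - V_2)/5.1 + (V_1 - V_5)/18 = 0
  Node 2: (V_2 - V_1)/5.1 + (V_2 - V_3)/1.2 + (V_2 - V_5)/36000 = 0
  Node 3: (V_3 - V_2)/1.2 + (V_3 - 0)/20 + (V_3 - V_5)/20 = 0
  Node 5: (V_5 - V_1)/18 + (V_5 - V_2)/36000 + (V_5 - V_3)/20 + (V_5 - 0)/51000 = 0
Collecting terms (coefficients in siemens):
  0.2544·V_1 - 0.1961·V_2 - 0.05556·V_5 = 0.01389
  1.029·V_2 - 0.1961·V_1 - 0.8333·V_3 - 0.00002778·V_5 = 0
  0.9333·V_3 - 0.8333·V_2 - 0.05·V_5 = 0
  0.1056·V_5 - 0.05556·V_1 - 0.00002778·V_2 - 0.05·V_3 = 0
Solving these 4 simultaneous equations (Gaussian elimination) gives:
  V_1 = 0.3295 V, V_2 = 0.2727 V, V_3 = 0.2594 V, V_5 = 0.2962 V
Power in each resistor, P = (ΔV)²/R:
  P_R1 = (5 - 0.3295)²/360 = 0.06059 W
  P_R2 = (0.3295 - 0.2727)²/5.1 = 0.0006313 W
  P_R3 = (0.2727 - 0.2594)²/1.2 = 0.0001486 W
  P_R4 = (0.2594 - 0)²/20 = 0.003363 W
  P_R5 = (0.3295 - 0.2962)²/18 = 0.00006147 W
  P_R6 = (0.2727 - 0.2962)²/36000 = 0.00000001531 W
  P_R7 = (0.2594 - 0.2962)²/20 = 0.00006782 W
  P_R8 = (0 - 0.2962)²/51000 = 0.00000172 W
P_total = P_R1 + P_R2 + P_R3 + P_R4 + P_R5 + P_R6 + P_R7 + P_R8 = 0.06487 W

Final answer: 0.06487 W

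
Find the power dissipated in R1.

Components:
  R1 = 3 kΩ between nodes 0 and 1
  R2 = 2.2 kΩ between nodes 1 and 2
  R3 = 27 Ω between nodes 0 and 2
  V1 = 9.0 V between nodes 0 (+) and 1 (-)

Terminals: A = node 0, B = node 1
Nodal analysis, taking node 1 as the 0 V reference.
Source V1 fixes V_0 = 9 V.
KCL at each unknown node (sum of currents leaving = 0; resistances in Ω):
  Node 2: (V_2 - 0)/2200 + (V_2 - 9)/27 = 0
Collecting terms: 0.03749 × V_2 = 0.3333  =>  V_2 = 8.891 V
I_R1 = (V_0 - V_1)/R1 = (9 - 0)/3000 = 0.003 A
P_R1 = I_R1² × R1 = (0.003)² × 3000 = 0.027 W

Final answer: 0.027 W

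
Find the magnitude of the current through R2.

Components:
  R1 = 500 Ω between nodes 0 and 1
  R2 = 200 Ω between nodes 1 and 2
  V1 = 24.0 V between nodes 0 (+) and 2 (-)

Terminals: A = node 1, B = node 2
Nodal analysis, taking node 2 as the 0 V reference.
Source V1 fixes V_0 = 24 V.
KCL at each unknown node (sum of currents leaving = 0; resistances in Ω):
  Node 1: (V_1 - 24)/500 + (V_1 - 0)/200 = 0
Collecting terms: 0.007 × V_1 = 0.048  =>  V_1 = 6.857 V
I_R2 = (V_1 - V_2)/R2 = (6.857 - 0)/200 = 0.03429 A
|I_R2| = 0.03429 A

Final answer: |I_R2| = 0.03429 A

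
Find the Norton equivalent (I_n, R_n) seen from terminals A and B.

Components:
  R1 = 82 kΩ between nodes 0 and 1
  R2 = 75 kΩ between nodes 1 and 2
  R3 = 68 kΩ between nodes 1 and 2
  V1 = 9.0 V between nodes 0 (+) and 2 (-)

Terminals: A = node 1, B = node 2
Find the Thévenin equivalent first; then I_n = V_th/R_th and R_n = R_th.
Step 1 — V_th is the open-circuit voltage V_A - V_B (nothing connected across the terminals).
Nodal analysis, taking node 2 as the 0 V reference.
Source V1 fixes V_0 = 9 V.
KCL at each unknown node (sum of currents leaving = 0; resistances in Ω):
  Node 1: (V_1 - 9)/82000 + (V_1 - 0)/75000 + (V_1 - 0)/68000 = 0
Collecting terms: 0.00004023 × V_1 = 0.0001098  =>  V_1 = 2.728 V
V_th = V_1 - V_2 = 2.728 - 0 = 2.728 V
Step 2 — R_th: zero the source — replace V1 by a short circuit (node 2 merges into node 0) — and find the resistance seen between A (node 1) and B (node 0).
Reduce the network between node 1 (A) and node 0 (B) by series/parallel combination:
  Rp1 = R1 ‖ R2 ‖ R3 (parallel, all between nodes 0 and 1) = 1/(1/82000 + 1/75000 + 1/68000) = 24850 Ω
R_th = 24.85 kΩ
I_n = V_th/R_th = 2.728/24850 = 0.0001098 A, and R_n = R_th = 24.85 kΩ

Final answer: I_n = 0.0001098 A, R_n = 24.85 kΩ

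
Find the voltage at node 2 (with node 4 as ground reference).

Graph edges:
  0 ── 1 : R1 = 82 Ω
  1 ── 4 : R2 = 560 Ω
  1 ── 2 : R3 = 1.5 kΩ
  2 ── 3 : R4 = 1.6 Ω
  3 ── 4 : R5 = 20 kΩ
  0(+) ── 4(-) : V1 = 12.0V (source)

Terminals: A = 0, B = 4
Nodal analysis, taking node 4 as the 0 V reference.
Source V1 fixes V_0 = 12 V.
KCL at each unknown node (sum of currents leaving = 0; resistances in Ω):
  Node 1: (V_1 - 12)/82 + (V_1 - 0)/560 + (V_1 - V_2)/1500 = 0
  Node 2: (V_2 - V_1)/1500 + (V_2 - V_3)/1.6 = 0
  Node 3: (V_3 - V_2)/1.6 + (V_3 - 0)/20000 = 0
Collecting terms (coefficients in siemens):
  0.01465·V_1 - 0.0006667·V_2 = 0.1463
  0.6257·V_2 - 0.0006667·V_1 - 0.625·V_3 = 0
  0.625·V_3 - 0.625·V_2 = 0
Solving these 3 simultaneous equations (Gaussian elimination) gives:
  V_1 = 10.43 V, V_2 = 9.705 V, V_3 = 9.704 V
The requested potential is V_2 = 9.705 V.

Final answer: V_2 = 9.705 V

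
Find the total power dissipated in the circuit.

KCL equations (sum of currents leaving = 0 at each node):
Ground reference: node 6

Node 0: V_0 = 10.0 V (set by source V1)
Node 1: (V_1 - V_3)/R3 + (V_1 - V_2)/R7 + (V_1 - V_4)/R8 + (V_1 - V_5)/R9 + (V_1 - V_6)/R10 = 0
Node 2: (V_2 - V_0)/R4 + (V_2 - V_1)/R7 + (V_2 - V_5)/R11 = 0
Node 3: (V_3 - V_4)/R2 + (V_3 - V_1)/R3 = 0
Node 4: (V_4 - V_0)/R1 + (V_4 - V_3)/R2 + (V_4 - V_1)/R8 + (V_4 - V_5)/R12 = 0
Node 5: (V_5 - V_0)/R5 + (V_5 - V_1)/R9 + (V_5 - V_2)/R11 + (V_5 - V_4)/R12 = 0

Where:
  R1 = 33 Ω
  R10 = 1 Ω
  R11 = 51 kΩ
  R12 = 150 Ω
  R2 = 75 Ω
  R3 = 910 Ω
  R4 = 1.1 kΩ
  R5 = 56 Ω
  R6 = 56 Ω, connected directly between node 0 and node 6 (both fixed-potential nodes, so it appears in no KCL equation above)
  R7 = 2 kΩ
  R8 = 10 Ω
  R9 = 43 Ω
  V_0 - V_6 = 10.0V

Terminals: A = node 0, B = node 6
Nodal analysis, taking node 6 as the 0 V reference.
Source V1 fixes V_0 = 10 V.
KCL at each unknown node (sum of currents leaving = 0; resistances in Ω):
  Node 1: (V_1 - V_3)/910 + (V_1 - V_2)/2000 + (V_1 - V_4)/10 + (V_1 - V_5)/43 + (V_1 - 0)/1 = 0
  Node 2: (V_2 - 10)/1100 + (V_2 - V_1)/2000 + (V_2 - V_5)/51000 = 0
  Node 3: (V_3 - V_4)/75 + (V_3 - V_1)/910 = 0
  Node 4: (V_4 - 10)/33 + (V_4 - V_3)/75 + (V_4 - V_1)/10 + (V_4 - V_5)/150 = 0
  Node 5: (V_5 - 10)/56 + (V_5 - V_1)/43 + (V_5 - V_2)/51000 + (V_5 - V_4)/150 = 0
Collecting terms (coefficients in siemens):
  1.125·V_1 - 0.0005·V_2 - 0.001099·V_3 - 0.1·V_4 - 0.02326·V_5 = 0
  0.001429·V_2 - 0.0005·V_1 - 0.00001961·V_5 = 0.009091
  0.01443·V_3 - 0.001099·V_1 - 0.01333·V_4 = 0
  0.1503·V_4 - 0.1·V_1 - 0.01333·V_3 - 0.006667·V_5 = 0.303
  0.0478·V_5 - 0.02326·V_1 - 0.00001961·V_2 - 0.006667·V_4 = 0.1786
Solving these 5 simultaneous equations (Gaussian elimination) gives:
  V_1 = 0.3285 V, V_2 = 6.537 V, V_3 = 2.467 V, V_4 = 2.643 V
  V_5 = 4.267 V
Power in each resistor, P = (ΔV)²/R:
  P_R1 = (10 - 2.643)²/33 = 1.64 W
  P_R2 = (2.467 - 2.643)²/75 = 0.000414 W
  P_R3 = (0.3285 - 2.467)²/910 = 0.005023 W
  P_R4 = (10 - 6.537)²/1100 = 0.0109 W
  P_R5 = (10 - 4.267)²/56 = 0.5869 W
  P_R6 = (10 - 0)²/56 = 1.786 W
  P_R7 = (0.3285 - 6.537)²/2000 = 0.01927 W
  P_R8 = (0.3285 - 2.643)²/10 = 0.5356 W
  P_R9 = (0.3285 - 4.267)²/43 = 0.3607 W
  P_R10 = (0.3285 - 0)²/1 = 0.1079 W
  P_R11 = (6.537 - 4.267)²/51000 = 0.000101 W
  P_R12 = (2.643 - 4.267)²/150 = 0.01759 W
P_total = P_R1 + P_R2 + P_R3 + P_R4 + P_R5 + P_R6 + P_R7 + P_R8 + P_R9 + P_R10 + P_R11 + P_R12 = 5.07 W

Final answer: 5.07 W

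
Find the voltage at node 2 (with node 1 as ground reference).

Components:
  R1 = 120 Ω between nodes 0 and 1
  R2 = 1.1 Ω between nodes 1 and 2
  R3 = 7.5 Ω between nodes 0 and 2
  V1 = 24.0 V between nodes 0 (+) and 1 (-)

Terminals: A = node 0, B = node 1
Nodal analysis, taking node 1 as the 0 V reference.
Source V1 fixes V_0 = 24 V.
KCL at each unknown node (sum of currents leaving = 0; resistances in Ω):
  Node 2: (V_2 - 0)/1.1 + (V_2 - 24)/7.5 = 0
Collecting terms: 1.042 × V_2 = 3.2  =>  V_2 = 3.07 V
The requested potential is V_2 = 3.07 V.

Final answer: V_2 = 3.07 V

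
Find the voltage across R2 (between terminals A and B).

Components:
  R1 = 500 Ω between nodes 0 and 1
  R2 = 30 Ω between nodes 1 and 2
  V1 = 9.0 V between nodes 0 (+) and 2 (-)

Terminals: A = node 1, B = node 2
R1 and R2 are in series across V1 (node 0 → node 1 → node 2), and the output A–B is taken across R2, so this is a voltage divider.
Series current: I = V1/(R1 + R2) = 9/(500 + 30) = 9/530 = 0.01698 A
V_R2 = I × R2 = V1 × R2/(R1 + R2) = 9 × 30/530 = 0.5094 V

Final answer: 0.5094 V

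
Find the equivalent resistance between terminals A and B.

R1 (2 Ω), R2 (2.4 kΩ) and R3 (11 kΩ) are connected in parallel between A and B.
Reduce the network between node 0 (A) and node 1 (B) by series/parallel combination:
  Rp1 = R1 ‖ R2 ‖ R3 (parallel, all between nodes 0 and 1) = 1/(1/2 + 1/2400 + 1/11000) = 1.998 Ω
R_eq = 1.998 Ω

Final answer: 1.998 Ω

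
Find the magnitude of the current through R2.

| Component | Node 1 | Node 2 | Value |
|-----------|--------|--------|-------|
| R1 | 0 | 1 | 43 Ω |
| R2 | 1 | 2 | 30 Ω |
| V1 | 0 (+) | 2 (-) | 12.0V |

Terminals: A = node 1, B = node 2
Nodal analysis, taking node 2 as the 0 V reference.
Source V1 fixes V_0 = 12 V.
KCL at each unknown node (sum of currents leaving = 0; resistances in Ω):
  Node 1: (V_1 - 12)/43 + (V_1 - 0)/30 = 0
Collecting terms: 0.05659 × V_1 = 0.2791  =>  V_1 = 4.932 V
I_R2 = (V_1 - V_2)/R2 = (4.932 - 0)/30 = 0.1644 A
|I_R2| = 0.1644 A

Final answer: |I_R2| = 0.1644 A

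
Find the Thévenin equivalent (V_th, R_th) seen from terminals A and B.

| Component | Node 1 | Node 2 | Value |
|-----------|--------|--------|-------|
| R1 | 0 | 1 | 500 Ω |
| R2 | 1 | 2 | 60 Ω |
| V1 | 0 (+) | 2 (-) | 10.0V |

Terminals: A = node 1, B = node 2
Step 1 — V_th is the open-circuit voltage V_A - V_B (nothing connected across the terminals).
Nodal analysis, taking node 2 as the 0 V reference.
Source V1 fixes V_0 = 10 V.
KCL at each unknown node (sum of currents leaving = 0; resistances in Ω):
  Node 1: (V_1 - 10)/500 + (V_1 - 0)/60 = 0
Collecting terms: 0.01867 × V_1 = 0.02  =>  V_1 = 1.071 V
V_th = V_1 - V_2 = 1.071 - 0 = 1.071 V
Step 2 — R_th: zero the source — replace V1 by a short circuit (node 2 merges into node 0) — and find the resistance seen between A (node 1) and B (node 0).
Reduce the network between node 1 (A) and node 0 (B) by series/parallel combination:
  Rp1 = R1 ‖ R2 (parallel, both between nodes 0 and 1) = 1/(1/500 + 1/60) = 53.57 Ω
R_th = 53.57 Ω

Final answer: V_th = 1.071 V, R_th = 53.57 Ω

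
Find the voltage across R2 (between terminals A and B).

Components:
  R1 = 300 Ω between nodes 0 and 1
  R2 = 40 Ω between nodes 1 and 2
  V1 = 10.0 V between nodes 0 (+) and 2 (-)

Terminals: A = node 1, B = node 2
R1 and R2 are in series across V1 (node 0 → node 1 → node 2), and the output A–B is taken across R2, so this is a voltage divider.
Series current: I = V1/(R1 + R2) = 10/(300 + 40) = 10/340 = 0.02941 A
V_R2 = I × R2 = V1 × R2/(R1 + R2) = 10 × 40/340 = 1.176 V

Final answer: 1.176 V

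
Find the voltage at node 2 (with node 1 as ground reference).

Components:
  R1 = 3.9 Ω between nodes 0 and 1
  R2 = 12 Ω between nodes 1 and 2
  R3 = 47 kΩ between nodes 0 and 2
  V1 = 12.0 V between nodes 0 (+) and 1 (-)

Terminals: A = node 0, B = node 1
Nodal analysis, taking node 1 as the 0 V reference.
Source V1 fixes V_0 = 12 V.
KCL at each unknown node (sum of currents leaving = 0; resistances in Ω):
  Node 2: (V_2 - 0)/12 + (V_2 - 12)/47000 = 0
Collecting terms: 0.08335 × V_2 = 0.0002553  =>  V_2 = 0.003063 V
The requested potential is V_2 = 0.003063 V.

Final answer: V_2 = 0.003063 V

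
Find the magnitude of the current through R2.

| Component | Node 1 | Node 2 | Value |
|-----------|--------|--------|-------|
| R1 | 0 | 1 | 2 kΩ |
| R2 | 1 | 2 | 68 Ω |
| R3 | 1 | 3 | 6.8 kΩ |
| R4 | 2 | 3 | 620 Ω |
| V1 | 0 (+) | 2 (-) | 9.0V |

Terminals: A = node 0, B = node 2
Nodal analysis, taking node 2 as the 0 V reference.
Source V1 fixes V_0 = 9 V.
KCL at each unknown node (sum of currents leaving = 0; resistances in Ω):
  Node 1: (V_1 - 9)/2000 + (V_1 - 0)/68 + (V_1 - V_3)/6800 = 0
  Node 3: (V_3 - V_1)/6800 + (V_3 - 0)/620 = 0
Collecting terms (coefficients in siemens):
  0.01535·V_1 - 0.0001471·V_3 = 0.0045
  0.00176·V_3 - 0.0001471·V_1 = 0
Determinant D = (0.01535)(0.00176) - (-0.0001471)(-0.0001471) = 0.000027
V_1 = [(0.0045)(0.00176) - (-0.0001471)(0)]/D = 0.2933 V
V_3 = [(0.01535)(0) - (0.0045)(-0.0001471)]/D = 0.02451 V
I_R2 = (V_1 - V_2)/R2 = (0.2933 - 0)/68 = 0.004314 A
|I_R2| = 0.004314 A

Final answer: |I_R2| = 0.004314 A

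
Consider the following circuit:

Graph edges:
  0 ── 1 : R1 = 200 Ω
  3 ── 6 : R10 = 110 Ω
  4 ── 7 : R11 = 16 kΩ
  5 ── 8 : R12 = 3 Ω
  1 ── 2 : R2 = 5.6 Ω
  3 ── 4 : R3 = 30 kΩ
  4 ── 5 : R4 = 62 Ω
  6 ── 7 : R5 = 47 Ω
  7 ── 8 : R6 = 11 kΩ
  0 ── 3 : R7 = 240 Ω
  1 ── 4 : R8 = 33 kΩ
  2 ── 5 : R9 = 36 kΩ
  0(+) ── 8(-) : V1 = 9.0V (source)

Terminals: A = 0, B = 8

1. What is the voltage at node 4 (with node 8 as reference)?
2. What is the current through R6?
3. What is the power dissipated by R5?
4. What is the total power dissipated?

Nodal analysis, taking node 8 as the 0 V reference.
Source V1 fixes V_0 = 9 V.
KCL at each unknown node (sum of currents leaving = 0; resistances in Ω):
  Node 1: (V_1 - 9)/200 + (V_1 - V_2)/5.6 + (V_1 - V_4)/33000 = 0
  Node 2: (V_2 - V_1)/5.6 + (V_2 - V_5)/36000 = 0
  Node 3: (V_3 - V_4)/30000 + (V_3 - 9)/240 + (V_3 - V_6)/110 = 0
  Node 4: (V_4 - V_3)/30000 + (V_4 - V_5)/62 + (V_4 - V_1)/33000 + (V_4 - V_7)/16000 = 0
  Node 5: (V_5 - V_4)/62 + (V_5 - V_2)/36000 + (V_5 - 0)/3 = 0
  Node 6: (V_6 - V_7)/47 + (V_6 - V_3)/110 = 0
  Node 7: (V_7 - V_6)/47 + (V_7 - 0)/11000 + (V_7 - V_4)/16000 = 0
Collecting terms (coefficients in siemens):
  0.1836·V_1 - 0.1786·V_2 - 0.0000303·V_4 = 0.045
  0.1786·V_2 - 0.1786·V_1 - 0.00002778·V_5 = 0
  0.01329·V_3 - 0.00003333·V_4 - 0.009091·V_6 = 0.0375
  0.01626·V_4 - 0.0000303·V_1 - 0.00003333·V_3 - 0.01613·V_5 - 0.0000625·V_7 = 0
  0.3495·V_5 - 0.00002778·V_2 - 0.01613·V_4 = 0
  0.03037·V_6 - 0.009091·V_3 - 0.02128·V_7 = 0
  0.02143·V_7 - 0.0000625·V_4 - 0.02128·V_6 = 0
Solving these 7 simultaneous equations (Gaussian elimination) gives:
  V_1 = 8.897 V, V_2 = 8.896 V, V_3 = 8.623 V, V_4 = 0.07058 V
  V_5 = 0.003964 V, V_6 = 8.481 V, V_7 = 8.42 V
Part 1:
  Read off the nodal solution: V_4 = 0.07058 V
Part 2:
  I_R6 = (V_7 - V_8)/R6 = (8.42 - 0)/11000 = 0.0007655 A
  Magnitude: I_R6 = 0.0007655 A
Part 3:
  I_R5 = (V_6 - V_7)/R5 = (8.481 - 8.42)/47 = 0.001287 A
  P_R5 = I_R5² × R5 = (0.001287)² × 47 = 0.00007789 W
Part 4:
  Power in each resistor, P = (ΔV)²/R:
    P_R1 = (9 - 8.897)²/200 = 0.00005293 W
    P_R2 = (8.897 - 8.896)²/5.6 = 0.0000003416 W
    P_R3 = (8.623 - 0.07058)²/30000 = 0.002438 W
    P_R4 = (0.07058 - 0.003964)²/62 = 0.00007157 W
    P_R5 = (8.481 - 8.42)²/47 = 0.00007789 W
    P_R6 = (8.42 - 0)²/11000 = 0.006446 W
    P_R7 = (9 - 8.623)²/240 = 0.0005934 W
    P_R8 = (8.897 - 0.07058)²/33000 = 0.002361 W
    P_R9 = (8.896 - 0.003964)²/36000 = 0.002196 W
    P_R10 = (8.623 - 8.481)²/110 = 0.0001823 W
    P_R11 = (0.07058 - 8.42)²/16000 = 0.004358 W
    P_R12 = (0.003964 - 0)²/3 = 0.000005238 W
  P_total = P_R1 + P_R2 + P_R3 + P_R4 + P_R5 + P_R6 + P_R7 + P_R8 + P_R9 + P_R10 + P_R11 + P_R12 = 0.01878 W

Final answers:
1. V_4 = 0.07058 V
2. I_R6 = 0.0007655 A
3. P_R5 = 7.789e-05 W
4. P_total = 0.01878 W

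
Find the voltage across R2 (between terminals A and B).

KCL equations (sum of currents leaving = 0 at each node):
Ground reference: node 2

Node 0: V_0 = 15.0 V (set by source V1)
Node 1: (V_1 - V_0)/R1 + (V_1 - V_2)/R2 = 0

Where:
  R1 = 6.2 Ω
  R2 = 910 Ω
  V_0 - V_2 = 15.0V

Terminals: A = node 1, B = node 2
R1 and R2 are in series across V1 (node 0 → node 1 → node 2), and the output A–B is taken across R2, so this is a voltage divider.
Series current: I = V1/(R1 + R2) = 15/(6.2 + 910) = 15/916.2 = 0.01637 A
V_R2 = I × R2 = V1 × R2/(R1 + R2) = 15 × 910/916.2 = 14.9 V

Final answer: 14.9 V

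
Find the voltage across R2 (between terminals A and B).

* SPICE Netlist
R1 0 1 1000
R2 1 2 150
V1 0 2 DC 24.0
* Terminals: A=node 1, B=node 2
R1 and R2 are in series across V1 (node 0 → node 1 → node 2), and the output A–B is taken across R2, so this is a voltage divider.
Series current: I = V1/(R1 + R2) = 24/(1000 + 150) = 24/1150 = 0.02087 A
V_R2 = I × R2 = V1 × R2/(R1 + R2) = 24 × 150/1150 = 3.13 V

Final answer: 3.13 V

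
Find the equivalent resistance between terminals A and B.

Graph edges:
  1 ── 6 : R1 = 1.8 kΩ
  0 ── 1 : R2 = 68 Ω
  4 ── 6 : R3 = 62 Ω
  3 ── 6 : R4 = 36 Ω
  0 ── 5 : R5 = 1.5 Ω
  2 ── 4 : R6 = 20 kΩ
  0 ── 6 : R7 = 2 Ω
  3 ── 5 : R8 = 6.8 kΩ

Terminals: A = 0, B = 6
Reduce the network between node 0 (A) and node 6 (B) by series/parallel combination:
  Rs1 = R2 + R1 (series, joined only at node 1) = 68 + 1800 = 1868 Ω
  Rp1 = R7 ‖ Rs1 (parallel, both between nodes 0 and 6) = 1/(1/2 + 1/1868) = 1.998 Ω
  R6 touches the rest of the network only at node 4 (its other end, node 2, goes nowhere), so no current can flow through it — remove it.
  Rs2 = R4 + R8 (series, joined only at node 3) = 36 + 6800 = 6836 Ω
  R3 touches the rest of the network only at node 6 (its other end, node 4, goes nowhere), so no current can flow through it — remove it.
  Rs3 = R5 + Rs2 (series, joined only at node 5) = 1.5 + 6836 = 6838 Ω
  Rp2 = Rp1 ‖ Rs3 (parallel, both between nodes 0 and 6) = 1/(1/1.998 + 1/6838) = 1.997 Ω
R_eq = 1.997 Ω

Final answer: 1.997 Ω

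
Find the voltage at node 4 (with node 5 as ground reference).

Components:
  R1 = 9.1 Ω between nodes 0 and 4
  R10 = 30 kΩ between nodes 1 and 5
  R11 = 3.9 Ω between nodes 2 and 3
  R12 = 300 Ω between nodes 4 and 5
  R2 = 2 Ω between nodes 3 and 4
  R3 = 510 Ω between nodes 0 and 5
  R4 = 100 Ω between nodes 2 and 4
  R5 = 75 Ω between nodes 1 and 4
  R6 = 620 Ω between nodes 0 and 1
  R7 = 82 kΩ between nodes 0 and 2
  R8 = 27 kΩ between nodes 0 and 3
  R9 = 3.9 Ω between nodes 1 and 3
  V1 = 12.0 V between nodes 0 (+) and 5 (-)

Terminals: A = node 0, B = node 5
Nodal analysis, taking node 5 as the 0 V reference.
Source V1 fixes V_0 = 12 V.
KCL at each unknown node (sum of currents leaving = 0; resistances in Ω):
  Node 1: (V_1 - V_4)/75 + (V_1 - 12)/620 + (V_1 - V_3)/3.9 + (V_1 - 0)/30000 = 0
  Node 2: (V_2 - V_4)/100 + (V_2 - 12)/82000 + (V_2 - V_3)/3.9 = 0
  Node 3: (V_3 - V_4)/2 + (V_3 - 12)/27000 + (V_3 - V_1)/3.9 + (V_3 - V_2)/3.9 = 0
  Node 4: (V_4 - 12)/9.1 + (V_4 - V_3)/2 + (V_4 - V_2)/100 + (V_4 - V_1)/75 + (V_4 - 0)/300 = 0
Collecting terms (coefficients in siemens):
  0.2714·V_1 - 0.2564·V_3 - 0.01333·V_4 = 0.01935
  0.2664·V_2 - 0.2564·V_3 - 0.01·V_4 = 0.0001463
  1.013·V_3 - 0.2564·V_1 - 0.2564·V_2 - 0.5·V_4 = 0.0004444
  0.6366·V_4 - 0.01333·V_1 - 0.01·V_2 - 0.5·V_3 = 1.319
Solving these 4 simultaneous equations (Gaussian elimination) gives:
  V_1 = 11.65 V, V_2 = 11.65 V, V_3 = 11.65 V, V_4 = 11.65 V
The requested potential is V_4 = 11.65 V.

Final answer: V_4 = 11.65 V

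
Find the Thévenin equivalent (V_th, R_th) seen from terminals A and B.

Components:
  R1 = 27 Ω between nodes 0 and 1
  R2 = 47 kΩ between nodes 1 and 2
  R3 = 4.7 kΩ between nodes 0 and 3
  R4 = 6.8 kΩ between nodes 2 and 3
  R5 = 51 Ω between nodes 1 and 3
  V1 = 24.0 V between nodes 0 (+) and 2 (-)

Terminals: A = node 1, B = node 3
Step 1 — V_th is the open-circuit voltage V_A - V_B (nothing connected across the terminals).
Nodal analysis, taking node 2 as the 0 V reference.
Source V1 fixes V_0 = 24 V.
KCL at each unknown node (sum of currents leaving = 0; resistances in Ω):
  Node 1: (V_1 - 24)/27 + (V_1 - 0)/47000 + (V_1 - V_3)/51 = 0
  Node 3: (V_3 - 24)/4700 + (V_3 - 0)/6800 + (V_3 - V_1)/51 = 0
Collecting terms (coefficients in siemens):
  0.05667·V_1 - 0.01961·V_3 = 0.8889
  0.01997·V_3 - 0.01961·V_1 = 0.005106
Determinant D = (0.05667)(0.01997) - (-0.01961)(-0.01961) = 0.000747
V_1 = [(0.8889)(0.01997) - (-0.01961)(0.005106)]/D = 23.89 V
V_3 = [(0.05667)(0.005106) - (0.8889)(-0.01961)]/D = 23.72 V
V_th = V_1 - V_3 = 23.89 - 23.72 = 0.1748 V
Step 2 — R_th: zero the source — replace V1 by a short circuit (node 2 merges into node 0) — and find the resistance seen between A (node 1) and B (node 3).
Reduce the network between node 1 (A) and node 3 (B) by series/parallel combination:
  Rp1 = R1 ‖ R2 (parallel, both between nodes 0 and 1) = 1/(1/27 + 1/47000) = 26.98 Ω
  Rp2 = R3 ‖ R4 (parallel, both between nodes 0 and 3) = 1/(1/4700 + 1/6800) = 2779 Ω
  Rs1 = Rp1 + Rp2 (series, joined only at node 0) = 26.98 + 2779 = 2806 Ω
  Rp3 = R5 ‖ Rs1 (parallel, both between nodes 1 and 3) = 1/(1/51 + 1/2806) = 50.09 Ω
R_th = 50.09 Ω

Final answer: V_th = 0.1748 V, R_th = 50.09 Ω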